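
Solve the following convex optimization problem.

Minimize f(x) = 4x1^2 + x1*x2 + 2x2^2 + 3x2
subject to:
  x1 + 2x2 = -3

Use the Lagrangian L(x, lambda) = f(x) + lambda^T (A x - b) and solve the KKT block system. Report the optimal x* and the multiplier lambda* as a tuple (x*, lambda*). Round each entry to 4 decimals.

Form the Lagrangian:
  L(x, lambda) = (1/2) x^T Q x + c^T x + lambda^T (A x - b)
Stationarity (grad_x L = 0): Q x + c + A^T lambda = 0.
Primal feasibility: A x = b.

This gives the KKT block system:
  [ Q   A^T ] [ x     ]   [-c ]
  [ A    0  ] [ lambda ] = [ b ]

Solving the linear system:
  x*      = (0, -1.5)
  lambda* = (1.5)
  f(x*)   = 0

x* = (0, -1.5), lambda* = (1.5)


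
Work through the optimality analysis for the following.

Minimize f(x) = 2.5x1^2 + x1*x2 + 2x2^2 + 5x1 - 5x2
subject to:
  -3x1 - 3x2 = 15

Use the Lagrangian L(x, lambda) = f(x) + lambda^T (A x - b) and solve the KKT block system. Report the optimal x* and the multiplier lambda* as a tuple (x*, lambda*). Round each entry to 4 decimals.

Form the Lagrangian:
  L(x, lambda) = (1/2) x^T Q x + c^T x + lambda^T (A x - b)
Stationarity (grad_x L = 0): Q x + c + A^T lambda = 0.
Primal feasibility: A x = b.

This gives the KKT block system:
  [ Q   A^T ] [ x     ]   [-c ]
  [ A    0  ] [ lambda ] = [ b ]

Solving the linear system:
  x*      = (-3.5714, -1.4286)
  lambda* = (-4.7619)
  f(x*)   = 30.3571

x* = (-3.5714, -1.4286), lambda* = (-4.7619)


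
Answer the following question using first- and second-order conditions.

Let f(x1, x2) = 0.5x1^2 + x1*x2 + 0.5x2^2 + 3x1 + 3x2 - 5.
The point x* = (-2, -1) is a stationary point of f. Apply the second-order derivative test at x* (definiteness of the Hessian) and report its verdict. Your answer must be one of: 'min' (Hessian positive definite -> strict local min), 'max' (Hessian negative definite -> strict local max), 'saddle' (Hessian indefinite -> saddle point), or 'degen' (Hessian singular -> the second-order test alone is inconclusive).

Compute the Hessian H = grad^2 f:
  H = [[1, 1], [1, 1]]
Verify stationarity: grad f(x*) = H x* + g = (0, 0).
Eigenvalues of H: 0, 2.
H has a zero eigenvalue (singular; positive semidefinite but not definite), so H is neither positive definite, negative definite, nor indefinite. The second-order test alone is inconclusive -> degen.
(Indeed, f is constant along the null direction of H through x*, so x* is not a strict local extremum.)

degen


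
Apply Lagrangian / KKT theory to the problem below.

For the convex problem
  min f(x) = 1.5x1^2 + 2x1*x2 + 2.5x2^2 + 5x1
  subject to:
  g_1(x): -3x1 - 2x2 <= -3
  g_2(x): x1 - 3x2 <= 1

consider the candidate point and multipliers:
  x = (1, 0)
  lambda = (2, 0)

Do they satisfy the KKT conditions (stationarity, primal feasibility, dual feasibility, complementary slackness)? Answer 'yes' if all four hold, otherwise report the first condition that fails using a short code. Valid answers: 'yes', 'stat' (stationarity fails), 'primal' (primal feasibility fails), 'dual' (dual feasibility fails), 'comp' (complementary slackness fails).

Gradient of f: grad f(x) = Q x + c = (8, 2)
Constraint values g_i(x) = a_i^T x - b_i:
  g_1((1, 0)) = 0
  g_2((1, 0)) = 0
Stationarity residual: grad f(x) + sum_i lambda_i a_i = (2, -2)
  -> stationarity FAILS
Primal feasibility (all g_i <= 0): OK
Dual feasibility (all lambda_i >= 0): OK
Complementary slackness (lambda_i * g_i(x) = 0 for all i): OK

Verdict: the first failing condition is stationarity -> stat.

stat


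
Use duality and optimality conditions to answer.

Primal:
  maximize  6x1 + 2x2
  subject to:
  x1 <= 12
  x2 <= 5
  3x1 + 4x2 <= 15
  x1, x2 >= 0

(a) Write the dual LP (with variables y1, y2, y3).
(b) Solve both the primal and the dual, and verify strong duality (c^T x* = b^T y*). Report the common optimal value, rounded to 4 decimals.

The standard primal-dual pair for 'max c^T x s.t. A x <= b, x >= 0' is:
  Dual:  min b^T y  s.t.  A^T y >= c,  y >= 0.

So the dual LP is:
  minimize  12y1 + 5y2 + 15y3
  subject to:
    y1 + 3y3 >= 6
    y2 + 4y3 >= 2
    y1, y2, y3 >= 0

Solving the primal: x* = (5, 0).
  primal value c^T x* = 30.
Solving the dual: y* = (0, 0, 2).
  dual value b^T y* = 30.
Strong duality: c^T x* = b^T y*. Confirmed.

30


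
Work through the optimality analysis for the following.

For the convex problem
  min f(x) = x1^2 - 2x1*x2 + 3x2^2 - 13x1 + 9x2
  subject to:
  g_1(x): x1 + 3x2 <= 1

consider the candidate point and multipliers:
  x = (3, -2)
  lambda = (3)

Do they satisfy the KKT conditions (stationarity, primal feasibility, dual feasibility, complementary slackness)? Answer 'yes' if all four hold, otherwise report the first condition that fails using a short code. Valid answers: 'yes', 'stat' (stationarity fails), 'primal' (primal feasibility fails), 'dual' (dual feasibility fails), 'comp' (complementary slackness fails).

Gradient of f: grad f(x) = Q x + c = (-3, -9)
Constraint values g_i(x) = a_i^T x - b_i:
  g_1((3, -2)) = -4
Stationarity residual: grad f(x) + sum_i lambda_i a_i = (0, 0)
  -> stationarity OK
Primal feasibility (all g_i <= 0): OK
Dual feasibility (all lambda_i >= 0): OK
Complementary slackness (lambda_i * g_i(x) = 0 for all i): FAILS

Verdict: the first failing condition is complementary_slackness -> comp.

comp


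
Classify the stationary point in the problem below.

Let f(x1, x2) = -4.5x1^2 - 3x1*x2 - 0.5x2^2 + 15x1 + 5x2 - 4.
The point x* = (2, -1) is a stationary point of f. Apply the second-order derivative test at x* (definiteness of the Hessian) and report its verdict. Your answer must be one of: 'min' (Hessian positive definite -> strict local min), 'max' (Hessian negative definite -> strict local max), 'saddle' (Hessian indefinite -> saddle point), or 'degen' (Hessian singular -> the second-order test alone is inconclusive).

Compute the Hessian H = grad^2 f:
  H = [[-9, -3], [-3, -1]]
Verify stationarity: grad f(x*) = H x* + g = (0, 0).
Eigenvalues of H: -10, 0.
H has a zero eigenvalue (singular; negative semidefinite but not definite), so H is neither positive definite, negative definite, nor indefinite. The second-order test alone is inconclusive -> degen.
(Indeed, f is constant along the null direction of H through x*, so x* is not a strict local extremum.)

degen


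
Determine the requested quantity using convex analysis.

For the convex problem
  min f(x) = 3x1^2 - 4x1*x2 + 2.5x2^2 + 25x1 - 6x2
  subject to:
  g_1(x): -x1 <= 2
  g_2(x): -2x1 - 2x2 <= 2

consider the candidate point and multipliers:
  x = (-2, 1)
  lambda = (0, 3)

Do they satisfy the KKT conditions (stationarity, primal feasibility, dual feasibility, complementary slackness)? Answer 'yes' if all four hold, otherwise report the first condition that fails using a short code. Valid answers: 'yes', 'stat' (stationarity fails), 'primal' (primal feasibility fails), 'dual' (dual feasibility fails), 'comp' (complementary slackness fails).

Gradient of f: grad f(x) = Q x + c = (9, 7)
Constraint values g_i(x) = a_i^T x - b_i:
  g_1((-2, 1)) = 0
  g_2((-2, 1)) = 0
Stationarity residual: grad f(x) + sum_i lambda_i a_i = (3, 1)
  -> stationarity FAILS
Primal feasibility (all g_i <= 0): OK
Dual feasibility (all lambda_i >= 0): OK
Complementary slackness (lambda_i * g_i(x) = 0 for all i): OK

Verdict: the first failing condition is stationarity -> stat.

stat


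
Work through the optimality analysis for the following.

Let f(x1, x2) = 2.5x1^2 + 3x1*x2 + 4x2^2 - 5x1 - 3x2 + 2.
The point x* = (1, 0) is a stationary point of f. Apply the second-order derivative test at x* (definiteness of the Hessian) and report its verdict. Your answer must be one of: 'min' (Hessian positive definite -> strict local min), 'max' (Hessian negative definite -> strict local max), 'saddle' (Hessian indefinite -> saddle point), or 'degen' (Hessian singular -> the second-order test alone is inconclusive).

Compute the Hessian H = grad^2 f:
  H = [[5, 3], [3, 8]]
Verify stationarity: grad f(x*) = H x* + g = (0, 0).
Eigenvalues of H: 3.1459, 9.8541.
Both eigenvalues > 0, so H is positive definite -> x* is a strict local min.

min


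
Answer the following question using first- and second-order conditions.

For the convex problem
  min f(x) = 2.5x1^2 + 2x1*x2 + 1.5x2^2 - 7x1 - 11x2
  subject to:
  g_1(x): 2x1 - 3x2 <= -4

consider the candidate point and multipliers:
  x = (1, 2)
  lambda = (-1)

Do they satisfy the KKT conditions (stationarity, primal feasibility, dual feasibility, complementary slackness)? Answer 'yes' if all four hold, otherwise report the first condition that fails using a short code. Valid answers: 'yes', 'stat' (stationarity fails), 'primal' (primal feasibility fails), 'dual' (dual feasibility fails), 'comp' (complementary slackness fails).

Gradient of f: grad f(x) = Q x + c = (2, -3)
Constraint values g_i(x) = a_i^T x - b_i:
  g_1((1, 2)) = 0
Stationarity residual: grad f(x) + sum_i lambda_i a_i = (0, 0)
  -> stationarity OK
Primal feasibility (all g_i <= 0): OK
Dual feasibility (all lambda_i >= 0): FAILS
Complementary slackness (lambda_i * g_i(x) = 0 for all i): OK

Verdict: the first failing condition is dual_feasibility -> dual.

dual


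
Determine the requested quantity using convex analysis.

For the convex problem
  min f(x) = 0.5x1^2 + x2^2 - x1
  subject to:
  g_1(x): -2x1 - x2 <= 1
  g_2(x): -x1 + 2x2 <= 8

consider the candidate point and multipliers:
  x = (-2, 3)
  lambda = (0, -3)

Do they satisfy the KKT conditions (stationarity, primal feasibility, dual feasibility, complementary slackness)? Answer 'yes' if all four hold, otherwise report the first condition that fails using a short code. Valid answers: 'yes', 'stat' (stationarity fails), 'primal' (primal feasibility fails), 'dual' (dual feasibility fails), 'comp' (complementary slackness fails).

Gradient of f: grad f(x) = Q x + c = (-3, 6)
Constraint values g_i(x) = a_i^T x - b_i:
  g_1((-2, 3)) = 0
  g_2((-2, 3)) = 0
Stationarity residual: grad f(x) + sum_i lambda_i a_i = (0, 0)
  -> stationarity OK
Primal feasibility (all g_i <= 0): OK
Dual feasibility (all lambda_i >= 0): FAILS
Complementary slackness (lambda_i * g_i(x) = 0 for all i): OK

Verdict: the first failing condition is dual_feasibility -> dual.

dual


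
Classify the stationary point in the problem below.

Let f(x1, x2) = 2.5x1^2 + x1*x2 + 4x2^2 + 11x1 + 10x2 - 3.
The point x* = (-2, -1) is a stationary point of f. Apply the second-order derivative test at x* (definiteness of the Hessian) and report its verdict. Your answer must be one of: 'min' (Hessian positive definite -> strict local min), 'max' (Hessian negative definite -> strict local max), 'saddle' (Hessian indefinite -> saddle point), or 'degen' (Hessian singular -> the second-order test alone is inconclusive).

Compute the Hessian H = grad^2 f:
  H = [[5, 1], [1, 8]]
Verify stationarity: grad f(x*) = H x* + g = (0, 0).
Eigenvalues of H: 4.6972, 8.3028.
Both eigenvalues > 0, so H is positive definite -> x* is a strict local min.

min


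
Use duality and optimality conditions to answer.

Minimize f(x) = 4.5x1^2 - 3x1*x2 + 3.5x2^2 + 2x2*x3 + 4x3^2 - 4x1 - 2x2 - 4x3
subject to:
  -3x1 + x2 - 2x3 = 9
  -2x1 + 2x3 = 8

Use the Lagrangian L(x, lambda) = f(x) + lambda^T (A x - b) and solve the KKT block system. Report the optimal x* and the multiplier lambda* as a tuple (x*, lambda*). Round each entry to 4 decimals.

Form the Lagrangian:
  L(x, lambda) = (1/2) x^T Q x + c^T x + lambda^T (A x - b)
Stationarity (grad_x L = 0): Q x + c + A^T lambda = 0.
Primal feasibility: A x = b.

This gives the KKT block system:
  [ Q   A^T ] [ x     ]   [-c ]
  [ A    0  ] [ lambda ] = [ b ]

Solving the linear system:
  x*      = (-3.4725, -0.3626, 0.5275)
  lambda* = (-6.9341, -6.6813)
  f(x*)   = 64.1813

x* = (-3.4725, -0.3626, 0.5275), lambda* = (-6.9341, -6.6813)


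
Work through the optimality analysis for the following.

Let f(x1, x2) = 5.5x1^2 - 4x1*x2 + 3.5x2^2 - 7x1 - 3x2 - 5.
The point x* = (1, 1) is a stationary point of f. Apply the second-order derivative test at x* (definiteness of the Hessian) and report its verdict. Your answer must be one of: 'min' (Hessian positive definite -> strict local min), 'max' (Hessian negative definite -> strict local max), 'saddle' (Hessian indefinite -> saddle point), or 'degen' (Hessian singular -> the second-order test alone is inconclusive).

Compute the Hessian H = grad^2 f:
  H = [[11, -4], [-4, 7]]
Verify stationarity: grad f(x*) = H x* + g = (0, 0).
Eigenvalues of H: 4.5279, 13.4721.
Both eigenvalues > 0, so H is positive definite -> x* is a strict local min.

min


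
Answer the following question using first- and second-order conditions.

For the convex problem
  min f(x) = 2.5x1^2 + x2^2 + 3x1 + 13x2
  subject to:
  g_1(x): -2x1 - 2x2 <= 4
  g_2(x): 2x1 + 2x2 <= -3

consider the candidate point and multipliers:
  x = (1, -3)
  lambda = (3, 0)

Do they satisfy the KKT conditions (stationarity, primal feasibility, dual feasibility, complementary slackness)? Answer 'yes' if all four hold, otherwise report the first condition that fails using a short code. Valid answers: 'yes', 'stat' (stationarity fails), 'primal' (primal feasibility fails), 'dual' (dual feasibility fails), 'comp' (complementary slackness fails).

Gradient of f: grad f(x) = Q x + c = (8, 7)
Constraint values g_i(x) = a_i^T x - b_i:
  g_1((1, -3)) = 0
  g_2((1, -3)) = -1
Stationarity residual: grad f(x) + sum_i lambda_i a_i = (2, 1)
  -> stationarity FAILS
Primal feasibility (all g_i <= 0): OK
Dual feasibility (all lambda_i >= 0): OK
Complementary slackness (lambda_i * g_i(x) = 0 for all i): OK

Verdict: the first failing condition is stationarity -> stat.

stat


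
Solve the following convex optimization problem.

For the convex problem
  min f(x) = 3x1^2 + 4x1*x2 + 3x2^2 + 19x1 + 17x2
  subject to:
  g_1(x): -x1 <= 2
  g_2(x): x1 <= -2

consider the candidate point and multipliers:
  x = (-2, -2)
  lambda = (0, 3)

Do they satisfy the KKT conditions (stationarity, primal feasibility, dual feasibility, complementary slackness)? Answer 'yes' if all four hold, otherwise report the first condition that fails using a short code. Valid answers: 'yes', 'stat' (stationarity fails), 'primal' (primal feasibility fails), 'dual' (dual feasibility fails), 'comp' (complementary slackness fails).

Gradient of f: grad f(x) = Q x + c = (-1, -3)
Constraint values g_i(x) = a_i^T x - b_i:
  g_1((-2, -2)) = 0
  g_2((-2, -2)) = 0
Stationarity residual: grad f(x) + sum_i lambda_i a_i = (2, -3)
  -> stationarity FAILS
Primal feasibility (all g_i <= 0): OK
Dual feasibility (all lambda_i >= 0): OK
Complementary slackness (lambda_i * g_i(x) = 0 for all i): OK

Verdict: the first failing condition is stationarity -> stat.

stat


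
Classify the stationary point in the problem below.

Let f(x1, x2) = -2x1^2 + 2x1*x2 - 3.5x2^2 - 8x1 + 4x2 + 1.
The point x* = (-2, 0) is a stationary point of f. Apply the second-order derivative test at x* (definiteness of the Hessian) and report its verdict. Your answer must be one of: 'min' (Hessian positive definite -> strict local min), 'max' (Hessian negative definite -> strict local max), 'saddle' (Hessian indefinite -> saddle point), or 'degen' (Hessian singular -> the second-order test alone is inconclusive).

Compute the Hessian H = grad^2 f:
  H = [[-4, 2], [2, -7]]
Verify stationarity: grad f(x*) = H x* + g = (0, 0).
Eigenvalues of H: -8, -3.
Both eigenvalues < 0, so H is negative definite -> x* is a strict local max.

max


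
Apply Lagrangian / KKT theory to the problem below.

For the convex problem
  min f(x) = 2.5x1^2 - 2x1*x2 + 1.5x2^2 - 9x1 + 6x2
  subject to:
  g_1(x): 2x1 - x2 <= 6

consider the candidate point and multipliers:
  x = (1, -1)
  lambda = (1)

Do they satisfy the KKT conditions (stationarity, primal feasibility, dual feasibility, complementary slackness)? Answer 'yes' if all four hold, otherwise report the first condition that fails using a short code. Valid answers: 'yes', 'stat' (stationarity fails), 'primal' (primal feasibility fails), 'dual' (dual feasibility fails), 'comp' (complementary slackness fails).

Gradient of f: grad f(x) = Q x + c = (-2, 1)
Constraint values g_i(x) = a_i^T x - b_i:
  g_1((1, -1)) = -3
Stationarity residual: grad f(x) + sum_i lambda_i a_i = (0, 0)
  -> stationarity OK
Primal feasibility (all g_i <= 0): OK
Dual feasibility (all lambda_i >= 0): OK
Complementary slackness (lambda_i * g_i(x) = 0 for all i): FAILS

Verdict: the first failing condition is complementary_slackness -> comp.

comp


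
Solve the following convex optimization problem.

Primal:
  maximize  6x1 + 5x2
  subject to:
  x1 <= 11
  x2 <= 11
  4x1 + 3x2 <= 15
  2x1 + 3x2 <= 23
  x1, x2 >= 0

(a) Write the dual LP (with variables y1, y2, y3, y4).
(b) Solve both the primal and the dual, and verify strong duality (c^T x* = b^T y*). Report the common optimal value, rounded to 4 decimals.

The standard primal-dual pair for 'max c^T x s.t. A x <= b, x >= 0' is:
  Dual:  min b^T y  s.t.  A^T y >= c,  y >= 0.

So the dual LP is:
  minimize  11y1 + 11y2 + 15y3 + 23y4
  subject to:
    y1 + 4y3 + 2y4 >= 6
    y2 + 3y3 + 3y4 >= 5
    y1, y2, y3, y4 >= 0

Solving the primal: x* = (0, 5).
  primal value c^T x* = 25.
Solving the dual: y* = (0, 0, 1.6667, 0).
  dual value b^T y* = 25.
Strong duality: c^T x* = b^T y*. Confirmed.

25


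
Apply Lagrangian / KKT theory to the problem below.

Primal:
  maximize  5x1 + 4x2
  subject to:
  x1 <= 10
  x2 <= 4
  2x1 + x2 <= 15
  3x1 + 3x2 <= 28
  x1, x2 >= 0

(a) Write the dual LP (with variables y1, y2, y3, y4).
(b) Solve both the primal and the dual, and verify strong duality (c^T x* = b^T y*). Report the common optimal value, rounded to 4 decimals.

The standard primal-dual pair for 'max c^T x s.t. A x <= b, x >= 0' is:
  Dual:  min b^T y  s.t.  A^T y >= c,  y >= 0.

So the dual LP is:
  minimize  10y1 + 4y2 + 15y3 + 28y4
  subject to:
    y1 + 2y3 + 3y4 >= 5
    y2 + y3 + 3y4 >= 4
    y1, y2, y3, y4 >= 0

Solving the primal: x* = (5.6667, 3.6667).
  primal value c^T x* = 43.
Solving the dual: y* = (0, 0, 1, 1).
  dual value b^T y* = 43.
Strong duality: c^T x* = b^T y*. Confirmed.

43


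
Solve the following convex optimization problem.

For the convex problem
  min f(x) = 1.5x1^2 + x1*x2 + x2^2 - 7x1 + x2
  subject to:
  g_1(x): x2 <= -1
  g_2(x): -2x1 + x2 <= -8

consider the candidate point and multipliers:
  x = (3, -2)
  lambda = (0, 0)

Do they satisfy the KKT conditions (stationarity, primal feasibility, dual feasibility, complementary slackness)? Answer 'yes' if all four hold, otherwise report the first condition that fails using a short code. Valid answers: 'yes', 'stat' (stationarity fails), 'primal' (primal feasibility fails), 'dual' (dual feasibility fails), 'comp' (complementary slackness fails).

Gradient of f: grad f(x) = Q x + c = (0, 0)
Constraint values g_i(x) = a_i^T x - b_i:
  g_1((3, -2)) = -1
  g_2((3, -2)) = 0
Stationarity residual: grad f(x) + sum_i lambda_i a_i = (0, 0)
  -> stationarity OK
Primal feasibility (all g_i <= 0): OK
Dual feasibility (all lambda_i >= 0): OK
Complementary slackness (lambda_i * g_i(x) = 0 for all i): OK

Verdict: yes, KKT holds.

yes


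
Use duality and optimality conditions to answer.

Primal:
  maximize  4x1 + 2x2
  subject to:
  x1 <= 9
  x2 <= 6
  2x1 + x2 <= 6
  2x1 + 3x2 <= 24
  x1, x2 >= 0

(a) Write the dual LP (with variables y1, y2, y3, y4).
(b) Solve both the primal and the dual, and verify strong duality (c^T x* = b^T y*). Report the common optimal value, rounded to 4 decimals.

The standard primal-dual pair for 'max c^T x s.t. A x <= b, x >= 0' is:
  Dual:  min b^T y  s.t.  A^T y >= c,  y >= 0.

So the dual LP is:
  minimize  9y1 + 6y2 + 6y3 + 24y4
  subject to:
    y1 + 2y3 + 2y4 >= 4
    y2 + y3 + 3y4 >= 2
    y1, y2, y3, y4 >= 0

Solving the primal: x* = (3, 0).
  primal value c^T x* = 12.
Solving the dual: y* = (0, 0, 2, 0).
  dual value b^T y* = 12.
Strong duality: c^T x* = b^T y*. Confirmed.

12


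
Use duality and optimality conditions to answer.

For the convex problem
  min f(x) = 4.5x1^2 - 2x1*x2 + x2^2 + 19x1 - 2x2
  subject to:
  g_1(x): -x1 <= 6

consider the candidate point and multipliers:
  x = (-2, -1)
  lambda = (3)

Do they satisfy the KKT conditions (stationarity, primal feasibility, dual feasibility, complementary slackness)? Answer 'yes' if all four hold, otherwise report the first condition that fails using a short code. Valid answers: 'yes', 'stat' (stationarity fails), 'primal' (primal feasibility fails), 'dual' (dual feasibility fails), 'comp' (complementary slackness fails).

Gradient of f: grad f(x) = Q x + c = (3, 0)
Constraint values g_i(x) = a_i^T x - b_i:
  g_1((-2, -1)) = -4
Stationarity residual: grad f(x) + sum_i lambda_i a_i = (0, 0)
  -> stationarity OK
Primal feasibility (all g_i <= 0): OK
Dual feasibility (all lambda_i >= 0): OK
Complementary slackness (lambda_i * g_i(x) = 0 for all i): FAILS

Verdict: the first failing condition is complementary_slackness -> comp.

comp


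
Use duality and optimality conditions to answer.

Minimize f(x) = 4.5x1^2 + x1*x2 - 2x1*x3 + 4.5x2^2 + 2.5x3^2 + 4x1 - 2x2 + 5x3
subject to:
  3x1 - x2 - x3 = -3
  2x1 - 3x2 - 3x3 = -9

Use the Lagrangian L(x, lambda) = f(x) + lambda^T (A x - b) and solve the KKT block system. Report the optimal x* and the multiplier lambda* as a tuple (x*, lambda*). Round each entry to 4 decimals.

Form the Lagrangian:
  L(x, lambda) = (1/2) x^T Q x + c^T x + lambda^T (A x - b)
Stationarity (grad_x L = 0): Q x + c + A^T lambda = 0.
Primal feasibility: A x = b.

This gives the KKT block system:
  [ Q   A^T ] [ x     ]   [-c ]
  [ A    0  ] [ lambda ] = [ b ]

Solving the linear system:
  x*      = (0, 1.5714, 1.4286)
  lambda* = (-4.6327, 5.5918)
  f(x*)   = 20.2143

x* = (0, 1.5714, 1.4286), lambda* = (-4.6327, 5.5918)


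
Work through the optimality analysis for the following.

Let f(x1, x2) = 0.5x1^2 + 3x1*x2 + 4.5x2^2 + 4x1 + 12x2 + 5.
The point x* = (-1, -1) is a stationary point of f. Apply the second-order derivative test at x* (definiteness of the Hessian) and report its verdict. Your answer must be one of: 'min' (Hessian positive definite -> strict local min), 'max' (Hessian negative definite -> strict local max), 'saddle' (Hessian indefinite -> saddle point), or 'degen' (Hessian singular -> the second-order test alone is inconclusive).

Compute the Hessian H = grad^2 f:
  H = [[1, 3], [3, 9]]
Verify stationarity: grad f(x*) = H x* + g = (0, 0).
Eigenvalues of H: 0, 10.
H has a zero eigenvalue (singular; positive semidefinite but not definite), so H is neither positive definite, negative definite, nor indefinite. The second-order test alone is inconclusive -> degen.
(Indeed, f is constant along the null direction of H through x*, so x* is not a strict local extremum.)

degen


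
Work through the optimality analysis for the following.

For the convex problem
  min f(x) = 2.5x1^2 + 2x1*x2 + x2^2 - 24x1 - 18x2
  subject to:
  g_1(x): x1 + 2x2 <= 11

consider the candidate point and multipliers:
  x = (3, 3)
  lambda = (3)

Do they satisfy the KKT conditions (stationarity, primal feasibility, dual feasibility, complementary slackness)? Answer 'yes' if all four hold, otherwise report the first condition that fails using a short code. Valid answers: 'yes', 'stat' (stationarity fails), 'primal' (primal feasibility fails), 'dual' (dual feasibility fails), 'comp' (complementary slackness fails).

Gradient of f: grad f(x) = Q x + c = (-3, -6)
Constraint values g_i(x) = a_i^T x - b_i:
  g_1((3, 3)) = -2
Stationarity residual: grad f(x) + sum_i lambda_i a_i = (0, 0)
  -> stationarity OK
Primal feasibility (all g_i <= 0): OK
Dual feasibility (all lambda_i >= 0): OK
Complementary slackness (lambda_i * g_i(x) = 0 for all i): FAILS

Verdict: the first failing condition is complementary_slackness -> comp.

comp


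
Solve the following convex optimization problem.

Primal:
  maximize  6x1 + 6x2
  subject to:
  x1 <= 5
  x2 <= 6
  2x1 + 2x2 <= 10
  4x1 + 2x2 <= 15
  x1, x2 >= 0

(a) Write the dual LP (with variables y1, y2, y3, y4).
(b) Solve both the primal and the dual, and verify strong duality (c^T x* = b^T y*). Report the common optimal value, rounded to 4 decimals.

The standard primal-dual pair for 'max c^T x s.t. A x <= b, x >= 0' is:
  Dual:  min b^T y  s.t.  A^T y >= c,  y >= 0.

So the dual LP is:
  minimize  5y1 + 6y2 + 10y3 + 15y4
  subject to:
    y1 + 2y3 + 4y4 >= 6
    y2 + 2y3 + 2y4 >= 6
    y1, y2, y3, y4 >= 0

Solving the primal: x* = (2.5, 2.5).
  primal value c^T x* = 30.
Solving the dual: y* = (0, 0, 3, 0).
  dual value b^T y* = 30.
Strong duality: c^T x* = b^T y*. Confirmed.

30


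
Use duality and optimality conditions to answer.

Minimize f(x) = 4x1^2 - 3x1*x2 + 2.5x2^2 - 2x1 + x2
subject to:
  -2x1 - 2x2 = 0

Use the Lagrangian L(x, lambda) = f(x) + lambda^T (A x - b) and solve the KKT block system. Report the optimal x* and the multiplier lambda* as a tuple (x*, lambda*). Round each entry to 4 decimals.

Form the Lagrangian:
  L(x, lambda) = (1/2) x^T Q x + c^T x + lambda^T (A x - b)
Stationarity (grad_x L = 0): Q x + c + A^T lambda = 0.
Primal feasibility: A x = b.

This gives the KKT block system:
  [ Q   A^T ] [ x     ]   [-c ]
  [ A    0  ] [ lambda ] = [ b ]

Solving the linear system:
  x*      = (0.1579, -0.1579)
  lambda* = (-0.1316)
  f(x*)   = -0.2368

x* = (0.1579, -0.1579), lambda* = (-0.1316)


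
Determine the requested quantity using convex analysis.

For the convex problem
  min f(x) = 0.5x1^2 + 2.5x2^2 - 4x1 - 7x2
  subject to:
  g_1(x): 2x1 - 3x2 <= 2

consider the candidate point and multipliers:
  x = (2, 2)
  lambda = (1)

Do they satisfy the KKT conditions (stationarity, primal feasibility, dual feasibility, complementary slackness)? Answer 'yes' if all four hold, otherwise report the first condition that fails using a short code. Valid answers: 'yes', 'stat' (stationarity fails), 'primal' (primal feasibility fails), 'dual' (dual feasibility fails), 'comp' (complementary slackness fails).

Gradient of f: grad f(x) = Q x + c = (-2, 3)
Constraint values g_i(x) = a_i^T x - b_i:
  g_1((2, 2)) = -4
Stationarity residual: grad f(x) + sum_i lambda_i a_i = (0, 0)
  -> stationarity OK
Primal feasibility (all g_i <= 0): OK
Dual feasibility (all lambda_i >= 0): OK
Complementary slackness (lambda_i * g_i(x) = 0 for all i): FAILS

Verdict: the first failing condition is complementary_slackness -> comp.

comp


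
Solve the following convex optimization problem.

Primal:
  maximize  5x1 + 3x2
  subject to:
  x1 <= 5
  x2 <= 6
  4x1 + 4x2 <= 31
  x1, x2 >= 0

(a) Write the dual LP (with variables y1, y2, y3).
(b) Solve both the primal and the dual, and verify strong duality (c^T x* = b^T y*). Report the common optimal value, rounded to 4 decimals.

The standard primal-dual pair for 'max c^T x s.t. A x <= b, x >= 0' is:
  Dual:  min b^T y  s.t.  A^T y >= c,  y >= 0.

So the dual LP is:
  minimize  5y1 + 6y2 + 31y3
  subject to:
    y1 + 4y3 >= 5
    y2 + 4y3 >= 3
    y1, y2, y3 >= 0

Solving the primal: x* = (5, 2.75).
  primal value c^T x* = 33.25.
Solving the dual: y* = (2, 0, 0.75).
  dual value b^T y* = 33.25.
Strong duality: c^T x* = b^T y*. Confirmed.

33.25


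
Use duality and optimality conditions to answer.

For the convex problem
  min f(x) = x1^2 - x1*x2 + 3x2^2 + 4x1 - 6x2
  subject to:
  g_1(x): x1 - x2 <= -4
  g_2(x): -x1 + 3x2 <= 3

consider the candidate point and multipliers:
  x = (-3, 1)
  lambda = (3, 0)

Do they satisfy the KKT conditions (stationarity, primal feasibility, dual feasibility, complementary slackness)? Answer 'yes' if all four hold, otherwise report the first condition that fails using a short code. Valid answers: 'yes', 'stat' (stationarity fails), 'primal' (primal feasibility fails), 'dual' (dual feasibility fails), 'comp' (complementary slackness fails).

Gradient of f: grad f(x) = Q x + c = (-3, 3)
Constraint values g_i(x) = a_i^T x - b_i:
  g_1((-3, 1)) = 0
  g_2((-3, 1)) = 3
Stationarity residual: grad f(x) + sum_i lambda_i a_i = (0, 0)
  -> stationarity OK
Primal feasibility (all g_i <= 0): FAILS
Dual feasibility (all lambda_i >= 0): OK
Complementary slackness (lambda_i * g_i(x) = 0 for all i): OK

Verdict: the first failing condition is primal_feasibility -> primal.

primal


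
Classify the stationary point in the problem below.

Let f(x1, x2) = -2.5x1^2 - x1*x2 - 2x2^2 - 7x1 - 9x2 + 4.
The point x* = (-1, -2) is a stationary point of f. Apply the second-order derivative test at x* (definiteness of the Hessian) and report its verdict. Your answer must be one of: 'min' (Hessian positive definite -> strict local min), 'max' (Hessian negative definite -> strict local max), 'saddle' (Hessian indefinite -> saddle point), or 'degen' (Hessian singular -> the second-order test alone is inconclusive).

Compute the Hessian H = grad^2 f:
  H = [[-5, -1], [-1, -4]]
Verify stationarity: grad f(x*) = H x* + g = (0, 0).
Eigenvalues of H: -5.618, -3.382.
Both eigenvalues < 0, so H is negative definite -> x* is a strict local max.

max


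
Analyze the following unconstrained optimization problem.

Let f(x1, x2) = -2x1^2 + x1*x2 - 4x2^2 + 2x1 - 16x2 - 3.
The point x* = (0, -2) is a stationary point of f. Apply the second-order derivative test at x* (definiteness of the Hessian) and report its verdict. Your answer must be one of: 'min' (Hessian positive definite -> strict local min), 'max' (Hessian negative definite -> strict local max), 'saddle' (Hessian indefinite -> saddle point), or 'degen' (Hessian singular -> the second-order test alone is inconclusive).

Compute the Hessian H = grad^2 f:
  H = [[-4, 1], [1, -8]]
Verify stationarity: grad f(x*) = H x* + g = (0, 0).
Eigenvalues of H: -8.2361, -3.7639.
Both eigenvalues < 0, so H is negative definite -> x* is a strict local max.

max


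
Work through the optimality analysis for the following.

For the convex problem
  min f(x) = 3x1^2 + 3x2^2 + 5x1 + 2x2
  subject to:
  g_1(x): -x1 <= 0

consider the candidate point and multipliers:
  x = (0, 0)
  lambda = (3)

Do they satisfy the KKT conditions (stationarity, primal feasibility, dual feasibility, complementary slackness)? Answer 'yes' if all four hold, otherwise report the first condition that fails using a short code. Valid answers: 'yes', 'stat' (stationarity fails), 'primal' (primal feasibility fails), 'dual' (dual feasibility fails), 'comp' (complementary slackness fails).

Gradient of f: grad f(x) = Q x + c = (5, 2)
Constraint values g_i(x) = a_i^T x - b_i:
  g_1((0, 0)) = 0
Stationarity residual: grad f(x) + sum_i lambda_i a_i = (2, 2)
  -> stationarity FAILS
Primal feasibility (all g_i <= 0): OK
Dual feasibility (all lambda_i >= 0): OK
Complementary slackness (lambda_i * g_i(x) = 0 for all i): OK

Verdict: the first failing condition is stationarity -> stat.

stat


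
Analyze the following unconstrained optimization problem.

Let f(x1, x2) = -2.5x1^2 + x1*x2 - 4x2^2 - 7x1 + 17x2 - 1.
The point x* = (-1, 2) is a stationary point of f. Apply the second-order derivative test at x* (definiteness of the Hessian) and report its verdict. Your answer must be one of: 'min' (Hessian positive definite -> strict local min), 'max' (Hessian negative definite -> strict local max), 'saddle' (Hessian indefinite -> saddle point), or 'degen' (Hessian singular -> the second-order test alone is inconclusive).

Compute the Hessian H = grad^2 f:
  H = [[-5, 1], [1, -8]]
Verify stationarity: grad f(x*) = H x* + g = (0, 0).
Eigenvalues of H: -8.3028, -4.6972.
Both eigenvalues < 0, so H is negative definite -> x* is a strict local max.

max


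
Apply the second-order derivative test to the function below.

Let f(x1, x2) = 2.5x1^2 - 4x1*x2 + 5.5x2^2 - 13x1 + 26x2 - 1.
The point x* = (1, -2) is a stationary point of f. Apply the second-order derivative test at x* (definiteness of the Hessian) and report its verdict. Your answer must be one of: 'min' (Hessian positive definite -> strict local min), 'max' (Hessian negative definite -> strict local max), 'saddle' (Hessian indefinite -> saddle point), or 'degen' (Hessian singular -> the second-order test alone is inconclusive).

Compute the Hessian H = grad^2 f:
  H = [[5, -4], [-4, 11]]
Verify stationarity: grad f(x*) = H x* + g = (0, 0).
Eigenvalues of H: 3, 13.
Both eigenvalues > 0, so H is positive definite -> x* is a strict local min.

min


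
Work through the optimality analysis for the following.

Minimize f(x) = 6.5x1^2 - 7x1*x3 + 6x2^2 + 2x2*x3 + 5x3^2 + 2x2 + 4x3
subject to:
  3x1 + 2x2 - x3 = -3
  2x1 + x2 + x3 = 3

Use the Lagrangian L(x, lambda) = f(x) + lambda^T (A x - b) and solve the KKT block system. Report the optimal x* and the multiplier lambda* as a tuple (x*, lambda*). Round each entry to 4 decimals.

Form the Lagrangian:
  L(x, lambda) = (1/2) x^T Q x + c^T x + lambda^T (A x - b)
Stationarity (grad_x L = 0): Q x + c + A^T lambda = 0.
Primal feasibility: A x = b.

This gives the KKT block system:
  [ Q   A^T ] [ x     ]   [-c ]
  [ A    0  ] [ lambda ] = [ b ]

Solving the linear system:
  x*      = (0.8405, -1.4008, 2.7198)
  lambda* = (10.6278, -11.8855)
  f(x*)   = 37.8088

x* = (0.8405, -1.4008, 2.7198), lambda* = (10.6278, -11.8855)


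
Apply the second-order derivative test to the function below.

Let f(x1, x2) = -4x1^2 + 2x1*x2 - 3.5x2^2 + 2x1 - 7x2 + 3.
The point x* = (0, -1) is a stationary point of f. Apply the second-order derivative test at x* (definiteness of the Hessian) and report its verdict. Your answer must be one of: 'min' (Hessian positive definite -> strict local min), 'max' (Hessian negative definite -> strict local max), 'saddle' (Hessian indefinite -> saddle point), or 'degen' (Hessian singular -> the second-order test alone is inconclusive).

Compute the Hessian H = grad^2 f:
  H = [[-8, 2], [2, -7]]
Verify stationarity: grad f(x*) = H x* + g = (0, 0).
Eigenvalues of H: -9.5616, -5.4384.
Both eigenvalues < 0, so H is negative definite -> x* is a strict local max.

max


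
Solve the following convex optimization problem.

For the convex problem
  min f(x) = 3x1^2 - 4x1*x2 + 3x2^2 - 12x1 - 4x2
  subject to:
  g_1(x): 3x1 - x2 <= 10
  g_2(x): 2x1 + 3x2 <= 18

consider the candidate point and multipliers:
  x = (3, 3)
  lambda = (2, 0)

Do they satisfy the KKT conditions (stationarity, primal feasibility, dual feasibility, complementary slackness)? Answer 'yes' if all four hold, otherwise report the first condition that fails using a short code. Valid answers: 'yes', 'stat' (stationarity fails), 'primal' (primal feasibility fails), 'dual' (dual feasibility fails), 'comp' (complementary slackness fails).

Gradient of f: grad f(x) = Q x + c = (-6, 2)
Constraint values g_i(x) = a_i^T x - b_i:
  g_1((3, 3)) = -4
  g_2((3, 3)) = -3
Stationarity residual: grad f(x) + sum_i lambda_i a_i = (0, 0)
  -> stationarity OK
Primal feasibility (all g_i <= 0): OK
Dual feasibility (all lambda_i >= 0): OK
Complementary slackness (lambda_i * g_i(x) = 0 for all i): FAILS

Verdict: the first failing condition is complementary_slackness -> comp.

comp


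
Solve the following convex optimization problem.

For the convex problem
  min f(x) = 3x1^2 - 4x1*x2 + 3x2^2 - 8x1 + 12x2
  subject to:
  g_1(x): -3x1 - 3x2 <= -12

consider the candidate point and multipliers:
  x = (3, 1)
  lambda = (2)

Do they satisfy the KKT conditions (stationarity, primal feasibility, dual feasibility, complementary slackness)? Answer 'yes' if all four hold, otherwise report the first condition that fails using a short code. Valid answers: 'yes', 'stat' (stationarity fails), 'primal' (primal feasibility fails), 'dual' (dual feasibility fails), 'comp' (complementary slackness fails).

Gradient of f: grad f(x) = Q x + c = (6, 6)
Constraint values g_i(x) = a_i^T x - b_i:
  g_1((3, 1)) = 0
Stationarity residual: grad f(x) + sum_i lambda_i a_i = (0, 0)
  -> stationarity OK
Primal feasibility (all g_i <= 0): OK
Dual feasibility (all lambda_i >= 0): OK
Complementary slackness (lambda_i * g_i(x) = 0 for all i): OK

Verdict: yes, KKT holds.

yes


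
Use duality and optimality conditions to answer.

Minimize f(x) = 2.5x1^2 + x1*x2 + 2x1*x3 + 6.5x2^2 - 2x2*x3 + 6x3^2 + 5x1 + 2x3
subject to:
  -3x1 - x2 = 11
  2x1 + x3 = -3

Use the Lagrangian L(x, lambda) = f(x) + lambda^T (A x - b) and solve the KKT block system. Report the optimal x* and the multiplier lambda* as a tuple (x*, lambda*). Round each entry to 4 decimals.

Form the Lagrangian:
  L(x, lambda) = (1/2) x^T Q x + c^T x + lambda^T (A x - b)
Stationarity (grad_x L = 0): Q x + c + A^T lambda = 0.
Primal feasibility: A x = b.

This gives the KKT block system:
  [ Q   A^T ] [ x     ]   [-c ]
  [ A    0  ] [ lambda ] = [ b ]

Solving the linear system:
  x*      = (-3.2045, -1.3864, 3.4091)
  lambda* = (-28.0455, -39.2727)
  f(x*)   = 90.7386

x* = (-3.2045, -1.3864, 3.4091), lambda* = (-28.0455, -39.2727)


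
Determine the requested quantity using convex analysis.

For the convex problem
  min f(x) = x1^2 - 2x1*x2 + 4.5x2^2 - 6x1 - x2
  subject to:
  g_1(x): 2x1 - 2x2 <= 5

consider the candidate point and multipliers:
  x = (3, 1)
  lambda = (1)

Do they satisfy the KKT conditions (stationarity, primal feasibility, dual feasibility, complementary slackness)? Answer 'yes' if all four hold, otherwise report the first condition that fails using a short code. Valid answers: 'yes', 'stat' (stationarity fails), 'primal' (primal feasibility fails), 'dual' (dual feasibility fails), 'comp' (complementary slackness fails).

Gradient of f: grad f(x) = Q x + c = (-2, 2)
Constraint values g_i(x) = a_i^T x - b_i:
  g_1((3, 1)) = -1
Stationarity residual: grad f(x) + sum_i lambda_i a_i = (0, 0)
  -> stationarity OK
Primal feasibility (all g_i <= 0): OK
Dual feasibility (all lambda_i >= 0): OK
Complementary slackness (lambda_i * g_i(x) = 0 for all i): FAILS

Verdict: the first failing condition is complementary_slackness -> comp.

comp


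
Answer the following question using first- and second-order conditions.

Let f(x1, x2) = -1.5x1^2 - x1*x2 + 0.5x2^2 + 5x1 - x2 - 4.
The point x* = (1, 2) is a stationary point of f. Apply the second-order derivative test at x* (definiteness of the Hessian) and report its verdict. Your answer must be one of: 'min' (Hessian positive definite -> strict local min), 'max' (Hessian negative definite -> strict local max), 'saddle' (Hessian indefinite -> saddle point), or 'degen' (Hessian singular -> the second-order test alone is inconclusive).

Compute the Hessian H = grad^2 f:
  H = [[-3, -1], [-1, 1]]
Verify stationarity: grad f(x*) = H x* + g = (0, 0).
Eigenvalues of H: -3.2361, 1.2361.
Eigenvalues have mixed signs, so H is indefinite -> x* is a saddle point.

saddle


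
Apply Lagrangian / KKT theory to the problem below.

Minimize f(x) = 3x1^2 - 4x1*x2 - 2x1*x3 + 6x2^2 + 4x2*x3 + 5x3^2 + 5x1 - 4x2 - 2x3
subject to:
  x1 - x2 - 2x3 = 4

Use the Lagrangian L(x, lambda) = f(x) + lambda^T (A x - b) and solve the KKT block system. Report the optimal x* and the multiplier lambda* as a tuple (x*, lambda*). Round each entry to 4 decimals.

Form the Lagrangian:
  L(x, lambda) = (1/2) x^T Q x + c^T x + lambda^T (A x - b)
Stationarity (grad_x L = 0): Q x + c + A^T lambda = 0.
Primal feasibility: A x = b.

This gives the KKT block system:
  [ Q   A^T ] [ x     ]   [-c ]
  [ A    0  ] [ lambda ] = [ b ]

Solving the linear system:
  x*      = (0.4375, 0.2411, -1.9018)
  lambda* = (-10.4643)
  f(x*)   = 23.442

x* = (0.4375, 0.2411, -1.9018), lambda* = (-10.4643)


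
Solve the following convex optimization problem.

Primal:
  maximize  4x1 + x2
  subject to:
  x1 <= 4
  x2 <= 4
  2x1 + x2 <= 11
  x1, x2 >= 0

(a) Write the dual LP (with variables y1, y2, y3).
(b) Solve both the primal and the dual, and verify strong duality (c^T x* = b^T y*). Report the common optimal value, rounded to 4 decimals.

The standard primal-dual pair for 'max c^T x s.t. A x <= b, x >= 0' is:
  Dual:  min b^T y  s.t.  A^T y >= c,  y >= 0.

So the dual LP is:
  minimize  4y1 + 4y2 + 11y3
  subject to:
    y1 + 2y3 >= 4
    y2 + y3 >= 1
    y1, y2, y3 >= 0

Solving the primal: x* = (4, 3).
  primal value c^T x* = 19.
Solving the dual: y* = (2, 0, 1).
  dual value b^T y* = 19.
Strong duality: c^T x* = b^T y*. Confirmed.

19


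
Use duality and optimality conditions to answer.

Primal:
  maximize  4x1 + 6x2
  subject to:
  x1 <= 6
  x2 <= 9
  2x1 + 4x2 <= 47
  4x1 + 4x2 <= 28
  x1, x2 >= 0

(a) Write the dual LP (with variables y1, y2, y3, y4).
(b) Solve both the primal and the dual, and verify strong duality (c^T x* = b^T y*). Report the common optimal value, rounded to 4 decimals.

The standard primal-dual pair for 'max c^T x s.t. A x <= b, x >= 0' is:
  Dual:  min b^T y  s.t.  A^T y >= c,  y >= 0.

So the dual LP is:
  minimize  6y1 + 9y2 + 47y3 + 28y4
  subject to:
    y1 + 2y3 + 4y4 >= 4
    y2 + 4y3 + 4y4 >= 6
    y1, y2, y3, y4 >= 0

Solving the primal: x* = (0, 7).
  primal value c^T x* = 42.
Solving the dual: y* = (0, 0, 0, 1.5).
  dual value b^T y* = 42.
Strong duality: c^T x* = b^T y*. Confirmed.

42
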